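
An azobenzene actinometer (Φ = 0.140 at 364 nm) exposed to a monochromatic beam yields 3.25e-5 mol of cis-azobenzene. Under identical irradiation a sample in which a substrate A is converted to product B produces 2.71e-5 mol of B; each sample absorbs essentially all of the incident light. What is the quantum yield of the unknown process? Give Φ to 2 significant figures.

Photons absorbed by the actinometer: 3.25e-5 / 0.140 = 2.321e-4 mol.
Φ(unknown) = 2.71e-5 / 2.321e-4 = 0.12.

Φ = 0.12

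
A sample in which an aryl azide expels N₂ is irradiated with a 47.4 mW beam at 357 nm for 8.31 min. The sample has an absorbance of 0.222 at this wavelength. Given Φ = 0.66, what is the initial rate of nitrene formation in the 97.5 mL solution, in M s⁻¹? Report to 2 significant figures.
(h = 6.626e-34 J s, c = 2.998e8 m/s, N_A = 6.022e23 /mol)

Photon energy at 357 nm: hc/λ = (6.626e-34)(2.998e8)/(357e-9) = 5.564e-19 J.
Energy delivered: (47.4 mW)(498.6 s) = 23.63 J.
Photons incident: 23.63 / 5.564e-19 = 4.247e19, i.e. 4.247e19/6.022e23 = 7.052e-5 mol.
Fraction absorbed: 1 − 10^(−0.222) = 0.4002.
Photons absorbed: 0.4002 × 7.052e-5 = 2.822e-5 mol.
Product formed: 0.66 × 2.822e-5 = 1.863e-5 mol.
Rate: 1.863e-5 mol / (498.6 s × 0.0975 L) = 3.8e-7 M s⁻¹.

3.8e-7 M s⁻¹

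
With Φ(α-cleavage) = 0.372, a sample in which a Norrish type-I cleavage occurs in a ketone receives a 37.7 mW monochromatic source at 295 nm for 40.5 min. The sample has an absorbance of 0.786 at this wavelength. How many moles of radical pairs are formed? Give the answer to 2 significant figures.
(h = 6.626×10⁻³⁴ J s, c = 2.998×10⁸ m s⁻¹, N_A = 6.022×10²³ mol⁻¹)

Photon energy at 295 nm: hc/λ = (6.626×10⁻³⁴)(2.998×10⁸)/(295×10⁻⁹) = 6.734×10⁻¹⁹ J.
Energy delivered: (37.7 mW)(2430 s) = 91.61 J.
Photons incident: 91.61 / 6.734×10⁻¹⁹ = 1.360×10²⁰, i.e. 1.360×10²⁰/6.022×10²³ = 2.258×10⁻⁴ mol.
Fraction absorbed: 1 − 10^(−0.786) = 0.8363.
Photons absorbed: 0.8363 × 2.258×10⁻⁴ = 1.888×10⁻⁴ mol.
Product: Φ × n_abs = 0.372 × 1.888×10⁻⁴ = 7.023×10⁻⁵ mol.

7.0×10⁻⁵ mol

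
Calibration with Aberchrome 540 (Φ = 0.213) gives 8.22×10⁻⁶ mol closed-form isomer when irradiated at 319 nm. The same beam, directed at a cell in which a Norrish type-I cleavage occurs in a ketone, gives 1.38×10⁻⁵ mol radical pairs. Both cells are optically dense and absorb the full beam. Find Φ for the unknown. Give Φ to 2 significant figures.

Φ = 0.36

Photons absorbed by the actinometer: 8.22×10⁻⁶ / 0.213 = 3.859×10⁻⁵ mol.
Φ(unknown) = 1.38×10⁻⁵ / 3.859×10⁻⁵ = 0.36.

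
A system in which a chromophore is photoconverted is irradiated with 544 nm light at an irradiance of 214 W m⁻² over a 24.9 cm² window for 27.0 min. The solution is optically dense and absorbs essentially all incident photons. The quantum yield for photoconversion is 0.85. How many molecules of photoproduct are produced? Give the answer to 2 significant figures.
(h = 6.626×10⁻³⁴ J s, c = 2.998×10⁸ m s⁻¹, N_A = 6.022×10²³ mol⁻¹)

2.0×10²¹ molecules

Photon energy at 544 nm: hc/λ = (6.626×10⁻³⁴)(2.998×10⁸)/(544×10⁻⁹) = 3.652×10⁻¹⁹ J.
Energy delivered: (214 W m⁻²)(24.9×10⁻⁴ m²)(1620 s) = 863.2 J.
Photons incident: 863.2 / 3.652×10⁻¹⁹ = 2.364×10²¹, i.e. 2.364×10²¹/6.022×10²³ = 0.003926 mol.
Product: Φ × n_abs = 0.85 × 0.003926 = 0.003337 mol.
As a count: 0.003337 × 6.022×10²³ = 2.0×10²¹.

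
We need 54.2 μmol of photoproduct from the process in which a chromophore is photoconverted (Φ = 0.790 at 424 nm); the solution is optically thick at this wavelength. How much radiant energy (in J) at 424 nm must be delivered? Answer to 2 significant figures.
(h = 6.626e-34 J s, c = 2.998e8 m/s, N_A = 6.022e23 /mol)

19 J

Product: 54.2 μmol = 5.42e-5 mol.
Photons that must be absorbed: 5.42e-5 / 0.790 = 6.861e-5 mol.
Photon energy: hc/λ = 4.685e-19 J; per mole, 2.821e5 J mol⁻¹.
Energy required: 6.861e-5 × 2.821e5 = 19 J.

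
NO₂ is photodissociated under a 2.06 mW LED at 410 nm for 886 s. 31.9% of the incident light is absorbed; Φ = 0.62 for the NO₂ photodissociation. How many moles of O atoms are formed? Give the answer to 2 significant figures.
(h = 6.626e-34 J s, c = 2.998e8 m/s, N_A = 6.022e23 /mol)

1.2e-6 mol

Photon energy at 410 nm: hc/λ = (6.626e-34)(2.998e8)/(410e-9) = 4.845e-19 J.
Energy delivered: (2.06 mW)(886 s) = 1.825 J.
Photons incident: 1.825 / 4.845e-19 = 3.767e18, i.e. 3.767e18/6.022e23 = 6.255e-6 mol.
Photons absorbed: 0.319 × 6.255e-6 = 1.995e-6 mol.
Product: Φ × n_abs = 0.62 × 1.995e-6 = 1.237e-6 mol.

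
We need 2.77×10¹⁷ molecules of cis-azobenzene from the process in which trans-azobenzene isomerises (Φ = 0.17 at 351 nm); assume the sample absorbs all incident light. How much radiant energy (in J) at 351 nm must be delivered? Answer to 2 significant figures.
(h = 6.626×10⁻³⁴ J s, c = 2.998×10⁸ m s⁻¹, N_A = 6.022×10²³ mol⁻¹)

Product: 2.77×10¹⁷ / 6.022×10²³ = 4.600×10⁻⁷ mol.
Photons that must be absorbed: 4.600×10⁻⁷ / 0.17 = 2.706×10⁻⁶ mol.
Photon energy: hc/λ = 5.659×10⁻¹⁹ J; per mole, 3.408×10⁵ J mol⁻¹.
Energy required: 2.706×10⁻⁶ × 3.408×10⁵ = 0.92 J.

0.92 J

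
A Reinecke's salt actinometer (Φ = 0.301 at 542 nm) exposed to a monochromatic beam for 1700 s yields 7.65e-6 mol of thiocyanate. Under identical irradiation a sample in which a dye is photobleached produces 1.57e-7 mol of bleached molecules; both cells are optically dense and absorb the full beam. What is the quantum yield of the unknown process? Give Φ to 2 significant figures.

Φ = 0.0062

Photons absorbed by the actinometer: 7.65e-6 / 0.301 = 2.542e-5 mol.
Φ(unknown) = 1.57e-7 / 2.542e-5 = 0.0062.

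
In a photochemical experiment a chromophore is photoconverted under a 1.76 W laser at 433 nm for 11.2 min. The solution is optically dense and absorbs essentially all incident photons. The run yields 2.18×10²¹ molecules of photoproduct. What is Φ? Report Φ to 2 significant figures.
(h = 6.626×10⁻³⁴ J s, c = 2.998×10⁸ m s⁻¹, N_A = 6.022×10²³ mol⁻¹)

Product: 2.18×10²¹ / 6.022×10²³ = 0.003620 mol.
Photon energy at 433 nm: hc/λ = (6.626×10⁻³⁴)(2.998×10⁸)/(433×10⁻⁹) = 4.588×10⁻¹⁹ J.
Energy delivered: (1.76 W)(672 s) = 1183 J.
Photons incident: 1183 / 4.588×10⁻¹⁹ = 2.578×10²¹, i.e. 2.578×10²¹/6.022×10²³ = 0.004281 mol.
Φ = 0.003620 mol / 0.004281 mol photons = 0.85.

Φ = 0.85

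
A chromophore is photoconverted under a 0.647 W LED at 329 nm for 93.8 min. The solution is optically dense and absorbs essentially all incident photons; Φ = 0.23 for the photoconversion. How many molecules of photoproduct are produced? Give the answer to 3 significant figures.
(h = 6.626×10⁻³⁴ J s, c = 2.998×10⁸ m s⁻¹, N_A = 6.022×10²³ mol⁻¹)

1.39×10²¹ molecules

Photon energy at 329 nm: hc/λ = (6.626×10⁻³⁴)(2.998×10⁸)/(329×10⁻⁹) = 6.038×10⁻¹⁹ J.
Energy delivered: (0.647 W)(5628 s) = 3641 J.
Photons incident: 3641 / 6.038×10⁻¹⁹ = 6.030×10²¹, i.e. 6.030×10²¹/6.022×10²³ = 0.01001 mol.
Product: Φ × n_abs = 0.23 × 0.01001 = 0.002302 mol.
As a count: 0.002302 × 6.022×10²³ = 1.39×10²¹.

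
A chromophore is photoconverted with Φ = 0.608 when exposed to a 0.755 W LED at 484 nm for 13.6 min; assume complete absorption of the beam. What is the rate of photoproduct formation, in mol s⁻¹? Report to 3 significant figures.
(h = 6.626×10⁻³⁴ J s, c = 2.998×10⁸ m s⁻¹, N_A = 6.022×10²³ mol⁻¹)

1.86×10⁻⁶ mol s⁻¹

Photon energy at 484 nm: hc/λ = (6.626×10⁻³⁴)(2.998×10⁸)/(484×10⁻⁹) = 4.104×10⁻¹⁹ J.
Energy delivered: (0.755 W)(816 s) = 616.1 J.
Photons incident: 616.1 / 4.104×10⁻¹⁹ = 1.501×10²¹, i.e. 1.501×10²¹/6.022×10²³ = 0.002493 mol.
Product formed: 0.608 × 0.002493 = 0.001516 mol.
Rate: 0.001516 / 816 s = 1.86×10⁻⁶ mol s⁻¹.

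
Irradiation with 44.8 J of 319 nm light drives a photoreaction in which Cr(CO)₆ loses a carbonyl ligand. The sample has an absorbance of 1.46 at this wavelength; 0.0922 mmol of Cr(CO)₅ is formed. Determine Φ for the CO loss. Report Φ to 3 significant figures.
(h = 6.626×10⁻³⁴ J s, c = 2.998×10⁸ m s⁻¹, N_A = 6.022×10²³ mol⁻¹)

Product: 0.0922 mmol = 9.22×10⁻⁵ mol.
Photon energy at 319 nm: hc/λ = (6.626×10⁻³⁴)(2.998×10⁸)/(319×10⁻⁹) = 6.227×10⁻¹⁹ J.
Photons incident: 44.8 / 6.227×10⁻¹⁹ = 7.194×10¹⁹, i.e. 7.194×10¹⁹/6.022×10²³ = 1.195×10⁻⁴ mol.
Fraction absorbed: 1 − 10^(−1.46) = 0.9653.
Photons absorbed: 0.9653 × 1.195×10⁻⁴ = 1.154×10⁻⁴ mol.
Φ = 9.22×10⁻⁵ mol / 1.154×10⁻⁴ mol photons = 0.799.

Φ = 0.799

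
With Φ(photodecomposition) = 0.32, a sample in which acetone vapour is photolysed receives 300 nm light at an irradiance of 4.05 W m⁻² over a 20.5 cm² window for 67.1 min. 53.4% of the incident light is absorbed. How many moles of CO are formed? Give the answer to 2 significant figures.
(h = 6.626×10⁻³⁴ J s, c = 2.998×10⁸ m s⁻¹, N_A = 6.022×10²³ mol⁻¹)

1.4×10⁻⁵ mol

Photon energy at 300 nm: hc/λ = (6.626×10⁻³⁴)(2.998×10⁸)/(300×10⁻⁹) = 6.622×10⁻¹⁹ J.
Energy delivered: (4.05 W m⁻²)(20.5×10⁻⁴ m²)(4026 s) = 33.43 J.
Photons incident: 33.43 / 6.622×10⁻¹⁹ = 5.048×10¹⁹, i.e. 5.048×10¹⁹/6.022×10²³ = 8.383×10⁻⁵ mol.
Photons absorbed: 0.534 × 8.383×10⁻⁵ = 4.477×10⁻⁵ mol.
Product: Φ × n_abs = 0.32 × 4.477×10⁻⁵ = 1.433×10⁻⁵ mol.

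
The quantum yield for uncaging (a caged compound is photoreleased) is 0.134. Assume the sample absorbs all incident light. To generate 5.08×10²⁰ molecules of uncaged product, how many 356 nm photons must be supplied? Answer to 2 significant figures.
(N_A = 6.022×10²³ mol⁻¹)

3.8×10²¹ photons

Product: 5.08×10²⁰ / 6.022×10²³ = 8.436×10⁻⁴ mol.
Photons that must be absorbed: 8.436×10⁻⁴ / 0.134 = 0.006296 mol.
Photon count: 0.006296 × 6.022×10²³ = 3.8×10²¹.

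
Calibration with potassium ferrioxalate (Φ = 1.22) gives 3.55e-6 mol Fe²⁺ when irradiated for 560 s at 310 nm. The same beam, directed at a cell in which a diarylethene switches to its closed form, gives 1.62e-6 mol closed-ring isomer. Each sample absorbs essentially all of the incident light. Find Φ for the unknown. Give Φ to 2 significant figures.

Photons absorbed by the actinometer: 3.55e-6 / 1.22 = 2.910e-6 mol.
Φ(unknown) = 1.62e-6 / 2.910e-6 = 0.56.

Φ = 0.56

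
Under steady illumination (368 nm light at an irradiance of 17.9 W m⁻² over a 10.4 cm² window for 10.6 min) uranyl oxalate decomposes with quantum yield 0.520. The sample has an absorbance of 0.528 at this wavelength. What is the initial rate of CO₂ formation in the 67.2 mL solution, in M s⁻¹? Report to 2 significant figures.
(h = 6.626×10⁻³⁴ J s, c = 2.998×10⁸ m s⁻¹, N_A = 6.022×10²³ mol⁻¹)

3.1×10⁻⁷ M s⁻¹

Photon energy at 368 nm: hc/λ = (6.626×10⁻³⁴)(2.998×10⁸)/(368×10⁻⁹) = 5.398×10⁻¹⁹ J.
Energy delivered: (17.9 W m⁻²)(10.4×10⁻⁴ m²)(636 s) = 11.84 J.
Photons incident: 11.84 / 5.398×10⁻¹⁹ = 2.193×10¹⁹, i.e. 2.193×10¹⁹/6.022×10²³ = 3.642×10⁻⁵ mol.
Fraction absorbed: 1 − 10^(−0.528) = 0.7035.
Photons absorbed: 0.7035 × 3.642×10⁻⁵ = 2.562×10⁻⁵ mol.
Product formed: 0.520 × 2.562×10⁻⁵ = 1.332×10⁻⁵ mol.
Rate: 1.332×10⁻⁵ mol / (636 s × 0.0672 L) = 3.1×10⁻⁷ M s⁻¹.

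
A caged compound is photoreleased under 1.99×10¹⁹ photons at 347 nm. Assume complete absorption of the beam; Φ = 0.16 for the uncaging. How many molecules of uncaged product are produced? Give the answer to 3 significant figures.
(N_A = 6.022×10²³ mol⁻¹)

Moles of photons: 1.99×10¹⁹ / 6.022×10²³ = 3.305×10⁻⁵ mol.
Product: Φ × n_abs = 0.16 × 3.305×10⁻⁵ = 5.288×10⁻⁶ mol.
As a count: 5.288×10⁻⁶ × 6.022×10²³ = 3.18×10¹⁸.

3.18×10¹⁸ molecules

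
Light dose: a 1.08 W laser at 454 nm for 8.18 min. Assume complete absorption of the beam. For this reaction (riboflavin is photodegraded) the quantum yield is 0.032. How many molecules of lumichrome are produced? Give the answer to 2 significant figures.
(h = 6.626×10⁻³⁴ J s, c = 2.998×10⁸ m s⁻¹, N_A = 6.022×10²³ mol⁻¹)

Photon energy at 454 nm: hc/λ = (6.626×10⁻³⁴)(2.998×10⁸)/(454×10⁻⁹) = 4.375×10⁻¹⁹ J.
Energy delivered: (1.08 W)(490.8 s) = 530.1 J.
Photons incident: 530.1 / 4.375×10⁻¹⁹ = 1.212×10²¹, i.e. 1.212×10²¹/6.022×10²³ = 0.002013 mol.
Product: Φ × n_abs = 0.032 × 0.002013 = 6.442×10⁻⁵ mol.
As a count: 6.442×10⁻⁵ × 6.022×10²³ = 3.9×10¹⁹.

3.9×10¹⁹ molecules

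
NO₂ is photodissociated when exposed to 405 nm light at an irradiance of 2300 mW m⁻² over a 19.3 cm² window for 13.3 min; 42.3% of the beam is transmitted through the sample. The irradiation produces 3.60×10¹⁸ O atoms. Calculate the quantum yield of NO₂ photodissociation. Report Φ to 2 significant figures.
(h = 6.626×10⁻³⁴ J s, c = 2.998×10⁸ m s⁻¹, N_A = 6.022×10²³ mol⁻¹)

Φ = 0.86

Product: 3.60×10¹⁸ / 6.022×10²³ = 5.978×10⁻⁶ mol.
Photon energy at 405 nm: hc/λ = (6.626×10⁻³⁴)(2.998×10⁸)/(405×10⁻⁹) = 4.905×10⁻¹⁹ J.
Energy delivered: (2300 mW m⁻²)(19.3×10⁻⁴ m²)(798 s) = 3.542 J.
Photons incident: 3.542 / 4.905×10⁻¹⁹ = 7.221×10¹⁸, i.e. 7.221×10¹⁸/6.022×10²³ = 1.199×10⁻⁵ mol.
Fraction absorbed: 1 − 42.3/100 = 0.5770.
Photons absorbed: 0.5770 × 1.199×10⁻⁵ = 6.918×10⁻⁶ mol.
Φ = 5.978×10⁻⁶ mol / 6.918×10⁻⁶ mol photons = 0.86.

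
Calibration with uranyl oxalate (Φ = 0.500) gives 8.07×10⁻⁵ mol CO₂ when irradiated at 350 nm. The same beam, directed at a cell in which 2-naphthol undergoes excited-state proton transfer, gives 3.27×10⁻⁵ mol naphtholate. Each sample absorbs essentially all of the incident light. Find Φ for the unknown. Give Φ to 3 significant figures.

Φ = 0.203

Photons absorbed by the actinometer: 8.07×10⁻⁵ / 0.500 = 1.614×10⁻⁴ mol.
Φ(unknown) = 3.27×10⁻⁵ / 1.614×10⁻⁴ = 0.203.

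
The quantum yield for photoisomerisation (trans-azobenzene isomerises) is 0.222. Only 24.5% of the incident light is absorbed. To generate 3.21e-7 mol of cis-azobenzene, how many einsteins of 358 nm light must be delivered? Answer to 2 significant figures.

Photons that must be absorbed: 3.21e-7 / 0.222 = 1.446e-6 mol.
Incident photons needed: 1.446e-6 / 0.245 = 5.902e-6 mol.

5.9e-6 einstein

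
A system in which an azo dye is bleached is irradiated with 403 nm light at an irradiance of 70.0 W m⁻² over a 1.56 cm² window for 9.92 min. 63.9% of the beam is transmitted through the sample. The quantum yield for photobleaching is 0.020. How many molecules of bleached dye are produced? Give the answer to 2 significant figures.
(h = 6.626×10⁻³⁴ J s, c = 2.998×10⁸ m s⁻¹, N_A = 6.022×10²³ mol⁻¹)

9.5×10¹⁶ molecules

Photon energy at 403 nm: hc/λ = (6.626×10⁻³⁴)(2.998×10⁸)/(403×10⁻⁹) = 4.929×10⁻¹⁹ J.
Energy delivered: (70.0 W m⁻²)(1.56×10⁻⁴ m²)(595.2 s) = 6.500 J.
Photons incident: 6.500 / 4.929×10⁻¹⁹ = 1.319×10¹⁹, i.e. 1.319×10¹⁹/6.022×10²³ = 2.190×10⁻⁵ mol.
Fraction absorbed: 1 − 63.9/100 = 0.3610.
Photons absorbed: 0.3610 × 2.190×10⁻⁵ = 7.906×10⁻⁶ mol.
Product: Φ × n_abs = 0.020 × 7.906×10⁻⁶ = 1.581×10⁻⁷ mol.
As a count: 1.581×10⁻⁷ × 6.022×10²³ = 9.5×10¹⁶.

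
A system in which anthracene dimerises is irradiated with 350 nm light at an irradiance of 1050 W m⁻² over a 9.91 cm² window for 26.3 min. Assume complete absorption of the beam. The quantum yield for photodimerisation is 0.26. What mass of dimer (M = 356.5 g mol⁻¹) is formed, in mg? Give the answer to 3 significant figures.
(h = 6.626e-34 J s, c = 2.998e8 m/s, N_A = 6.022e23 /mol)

445 mg

Photon energy at 350 nm: hc/λ = (6.626e-34)(2.998e8)/(350e-9) = 5.676e-19 J.
Energy delivered: (1050 W m⁻²)(9.91e-4 m²)(1578 s) = 1642 J.
Photons incident: 1642 / 5.676e-19 = 2.893e21, i.e. 2.893e21/6.022e23 = 0.004804 mol.
Product: Φ × n_abs = 0.26 × 0.004804 = 0.001249 mol.
Mass: 0.001249 × 356.5 = 0.4453 g = 445 mg.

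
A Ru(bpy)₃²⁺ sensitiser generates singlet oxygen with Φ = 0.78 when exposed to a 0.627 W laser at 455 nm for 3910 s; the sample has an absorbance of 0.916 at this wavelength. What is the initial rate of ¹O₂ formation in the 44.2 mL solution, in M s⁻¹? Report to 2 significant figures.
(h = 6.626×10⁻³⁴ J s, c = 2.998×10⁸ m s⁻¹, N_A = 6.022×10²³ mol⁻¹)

Photon energy at 455 nm: hc/λ = (6.626×10⁻³⁴)(2.998×10⁸)/(455×10⁻⁹) = 4.366×10⁻¹⁹ J.
Energy delivered: (0.627 W)(3910 s) = 2452 J.
Photons incident: 2452 / 4.366×10⁻¹⁹ = 5.616×10²¹, i.e. 5.616×10²¹/6.022×10²³ = 0.009326 mol.
Fraction absorbed: 1 − 10^(−0.916) = 0.8787.
Photons absorbed: 0.8787 × 0.009326 = 0.008195 mol.
Product formed: 0.78 × 0.008195 = 0.006392 mol.
Rate: 0.006392 mol / (3910 s × 0.0442 L) = 3.7×10⁻⁵ M s⁻¹.

3.7×10⁻⁵ M s⁻¹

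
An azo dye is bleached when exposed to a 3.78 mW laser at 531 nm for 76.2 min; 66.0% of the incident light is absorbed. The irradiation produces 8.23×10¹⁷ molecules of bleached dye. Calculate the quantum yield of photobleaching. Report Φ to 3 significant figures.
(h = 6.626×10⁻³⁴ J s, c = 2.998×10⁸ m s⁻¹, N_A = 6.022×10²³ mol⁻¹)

Product: 8.23×10¹⁷ / 6.022×10²³ = 1.367×10⁻⁶ mol.
Photon energy at 531 nm: hc/λ = (6.626×10⁻³⁴)(2.998×10⁸)/(531×10⁻⁹) = 3.741×10⁻¹⁹ J.
Energy delivered: (3.78 mW)(4572 s) = 17.28 J.
Photons incident: 17.28 / 3.741×10⁻¹⁹ = 4.619×10¹⁹, i.e. 4.619×10¹⁹/6.022×10²³ = 7.670×10⁻⁵ mol.
Photons absorbed: 0.660 × 7.670×10⁻⁵ = 5.062×10⁻⁵ mol.
Φ = 1.367×10⁻⁶ mol / 5.062×10⁻⁵ mol photons = 0.0270.

Φ = 0.0270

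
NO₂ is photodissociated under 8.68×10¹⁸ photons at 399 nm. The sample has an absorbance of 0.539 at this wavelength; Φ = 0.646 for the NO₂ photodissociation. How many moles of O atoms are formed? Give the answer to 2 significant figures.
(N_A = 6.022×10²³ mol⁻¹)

6.6×10⁻⁶ mol

Moles of photons: 8.68×10¹⁸ / 6.022×10²³ = 1.441×10⁻⁵ mol.
Fraction absorbed: 1 − 10^(−0.539) = 0.7109.
Photons absorbed: 0.7109 × 1.441×10⁻⁵ = 1.024×10⁻⁵ mol.
Product: Φ × n_abs = 0.646 × 1.024×10⁻⁵ = 6.615×10⁻⁶ mol.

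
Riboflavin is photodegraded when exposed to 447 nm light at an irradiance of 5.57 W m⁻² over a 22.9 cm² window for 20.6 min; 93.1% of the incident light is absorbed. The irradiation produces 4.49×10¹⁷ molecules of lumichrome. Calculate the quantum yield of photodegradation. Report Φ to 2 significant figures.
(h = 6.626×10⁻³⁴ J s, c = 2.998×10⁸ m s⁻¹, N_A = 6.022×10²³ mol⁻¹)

Product: 4.49×10¹⁷ / 6.022×10²³ = 7.456×10⁻⁷ mol.
Photon energy at 447 nm: hc/λ = (6.626×10⁻³⁴)(2.998×10⁸)/(447×10⁻⁹) = 4.444×10⁻¹⁹ J.
Energy delivered: (5.57 W m⁻²)(22.9×10⁻⁴ m²)(1236 s) = 15.77 J.
Photons incident: 15.77 / 4.444×10⁻¹⁹ = 3.549×10¹⁹, i.e. 3.549×10¹⁹/6.022×10²³ = 5.893×10⁻⁵ mol.
Photons absorbed: 0.931 × 5.893×10⁻⁵ = 5.486×10⁻⁵ mol.
Φ = 7.456×10⁻⁷ mol / 5.486×10⁻⁵ mol photons = 0.014.

Φ = 0.014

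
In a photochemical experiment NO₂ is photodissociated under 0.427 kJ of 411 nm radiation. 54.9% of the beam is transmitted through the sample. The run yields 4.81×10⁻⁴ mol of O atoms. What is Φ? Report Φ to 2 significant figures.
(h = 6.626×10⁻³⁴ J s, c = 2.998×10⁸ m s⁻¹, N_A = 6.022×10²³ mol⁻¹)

Photon energy at 411 nm: hc/λ = (6.626×10⁻³⁴)(2.998×10⁸)/(411×10⁻⁹) = 4.833×10⁻¹⁹ J.
Incident energy: 0.427 kJ = 427 J.
Photons incident: 427 / 4.833×10⁻¹⁹ = 8.835×10²⁰, i.e. 8.835×10²⁰/6.022×10²³ = 0.001467 mol.
Fraction absorbed: 1 − 54.9/100 = 0.4510.
Photons absorbed: 0.4510 × 0.001467 = 6.616×10⁻⁴ mol.
Φ = 4.81×10⁻⁴ mol / 6.616×10⁻⁴ mol photons = 0.73.

Φ = 0.73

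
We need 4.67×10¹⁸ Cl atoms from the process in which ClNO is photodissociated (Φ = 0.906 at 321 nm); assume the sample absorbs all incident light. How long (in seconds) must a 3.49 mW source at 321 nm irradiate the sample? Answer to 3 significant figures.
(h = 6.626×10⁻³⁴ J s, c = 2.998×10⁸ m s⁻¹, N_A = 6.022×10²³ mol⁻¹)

t ≈ 914 s

Product: 4.67×10¹⁸ / 6.022×10²³ = 7.755×10⁻⁶ mol.
Photons that must be absorbed: 7.755×10⁻⁶ / 0.906 = 8.560×10⁻⁶ mol.
Photon energy: hc/λ = 6.188×10⁻¹⁹ J; per mole, 3.726×10⁵ J mol⁻¹.
Energy required: 8.560×10⁻⁶ × 3.726×10⁵ = 3.189 J.
Time: 3.189 J / 0.00349 W = 914 s.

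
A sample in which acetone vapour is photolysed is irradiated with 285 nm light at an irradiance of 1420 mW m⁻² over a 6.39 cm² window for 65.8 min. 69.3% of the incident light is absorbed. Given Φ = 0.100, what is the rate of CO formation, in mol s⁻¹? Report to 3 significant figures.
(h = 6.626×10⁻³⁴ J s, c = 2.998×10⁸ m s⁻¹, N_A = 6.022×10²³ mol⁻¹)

Photon energy at 285 nm: hc/λ = (6.626×10⁻³⁴)(2.998×10⁸)/(285×10⁻⁹) = 6.970×10⁻¹⁹ J.
Energy delivered: (1420 mW m⁻²)(6.39×10⁻⁴ m²)(3948 s) = 3.582 J.
Photons incident: 3.582 / 6.970×10⁻¹⁹ = 5.139×10¹⁸, i.e. 5.139×10¹⁸/6.022×10²³ = 8.534×10⁻⁶ mol.
Photons absorbed: 0.693 × 8.534×10⁻⁶ = 5.914×10⁻⁶ mol.
Product formed: 0.100 × 5.914×10⁻⁶ = 5.914×10⁻⁷ mol.
Rate: 5.914×10⁻⁷ / 3948 s = 1.50×10⁻¹⁰ mol s⁻¹.

1.50×10⁻¹⁰ mol s⁻¹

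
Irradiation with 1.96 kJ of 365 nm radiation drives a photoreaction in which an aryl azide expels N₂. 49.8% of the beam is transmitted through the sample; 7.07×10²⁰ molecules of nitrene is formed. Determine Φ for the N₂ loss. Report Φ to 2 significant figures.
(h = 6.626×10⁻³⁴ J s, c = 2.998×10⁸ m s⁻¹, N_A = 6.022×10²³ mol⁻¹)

Product: 7.07×10²⁰ / 6.022×10²³ = 0.001174 mol.
Photon energy at 365 nm: hc/λ = (6.626×10⁻³⁴)(2.998×10⁸)/(365×10⁻⁹) = 5.442×10⁻¹⁹ J.
Incident energy: 1.96 kJ = 1960 J.
Photons incident: 1960 / 5.442×10⁻¹⁹ = 3.602×10²¹, i.e. 3.602×10²¹/6.022×10²³ = 0.005981 mol.
Fraction absorbed: 1 − 49.8/100 = 0.5020.
Photons absorbed: 0.5020 × 0.005981 = 0.003002 mol.
Φ = 0.001174 mol / 0.003002 mol photons = 0.39.

Φ = 0.39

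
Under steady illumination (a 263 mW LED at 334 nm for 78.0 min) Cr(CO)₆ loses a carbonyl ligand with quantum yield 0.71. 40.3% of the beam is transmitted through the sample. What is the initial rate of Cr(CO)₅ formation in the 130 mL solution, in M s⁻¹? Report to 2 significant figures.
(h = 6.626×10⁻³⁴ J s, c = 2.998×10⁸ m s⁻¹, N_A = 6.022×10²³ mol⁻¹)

2.4×10⁻⁶ M s⁻¹

Photon energy at 334 nm: hc/λ = (6.626×10⁻³⁴)(2.998×10⁸)/(334×10⁻⁹) = 5.948×10⁻¹⁹ J.
Energy delivered: (263 mW)(4680 s) = 1231 J.
Photons incident: 1231 / 5.948×10⁻¹⁹ = 2.070×10²¹, i.e. 2.070×10²¹/6.022×10²³ = 0.003437 mol.
Fraction absorbed: 1 − 40.3/100 = 0.5970.
Photons absorbed: 0.5970 × 0.003437 = 0.002052 mol.
Product formed: 0.71 × 0.002052 = 0.001457 mol.
Rate: 0.001457 mol / (4680 s × 0.13 L) = 2.4×10⁻⁶ M s⁻¹.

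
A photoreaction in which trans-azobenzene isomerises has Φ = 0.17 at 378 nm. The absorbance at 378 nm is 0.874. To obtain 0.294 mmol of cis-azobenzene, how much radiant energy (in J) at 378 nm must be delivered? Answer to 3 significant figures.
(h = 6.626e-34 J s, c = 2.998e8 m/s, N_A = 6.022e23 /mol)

632 J

Product: 0.294 mmol = 2.94e-4 mol.
Photons that must be absorbed: 2.94e-4 / 0.17 = 0.001729 mol.
Fraction absorbed: 1 − 10^(−0.874) = 0.8663.
Incident photons needed: 0.001729 / 0.8663 = 0.001996 mol.
Photon energy: hc/λ = 5.255e-19 J; per mole, 3.165e5 J mol⁻¹.
Energy required: 0.001996 × 3.165e5 = 632 J.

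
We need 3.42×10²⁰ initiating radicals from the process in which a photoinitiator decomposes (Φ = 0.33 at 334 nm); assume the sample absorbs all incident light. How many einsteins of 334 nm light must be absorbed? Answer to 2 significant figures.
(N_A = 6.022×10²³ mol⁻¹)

0.0017 einstein

Product: 3.42×10²⁰ / 6.022×10²³ = 5.679×10⁻⁴ mol.
Photons that must be absorbed: 5.679×10⁻⁴ / 0.33 = 0.001721 mol.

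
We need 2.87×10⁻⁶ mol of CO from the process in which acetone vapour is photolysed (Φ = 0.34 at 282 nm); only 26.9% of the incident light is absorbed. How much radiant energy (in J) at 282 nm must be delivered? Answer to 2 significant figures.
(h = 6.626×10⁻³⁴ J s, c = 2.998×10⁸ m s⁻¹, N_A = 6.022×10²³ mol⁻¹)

Photons that must be absorbed: 2.87×10⁻⁶ / 0.34 = 8.441×10⁻⁶ mol.
Incident photons needed: 8.441×10⁻⁶ / 0.269 = 3.138×10⁻⁵ mol.
Photon energy: hc/λ = 7.044×10⁻¹⁹ J; per mole, 4.242×10⁵ J mol⁻¹.
Energy required: 3.138×10⁻⁵ × 4.242×10⁵ = 13 J.

13 J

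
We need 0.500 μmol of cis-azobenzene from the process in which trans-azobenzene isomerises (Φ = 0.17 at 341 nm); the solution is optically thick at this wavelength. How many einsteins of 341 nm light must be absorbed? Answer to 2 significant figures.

Product: 0.500 μmol = 5.00×10⁻⁷ mol.
Photons that must be absorbed: 5.00×10⁻⁷ / 0.17 = 2.941×10⁻⁶ mol.

2.9×10⁻⁶ einstein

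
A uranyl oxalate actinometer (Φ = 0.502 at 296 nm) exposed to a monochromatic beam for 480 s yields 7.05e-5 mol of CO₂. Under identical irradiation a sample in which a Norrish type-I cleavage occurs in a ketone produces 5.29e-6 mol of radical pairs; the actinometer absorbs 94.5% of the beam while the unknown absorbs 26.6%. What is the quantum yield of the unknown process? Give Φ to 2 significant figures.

Photons absorbed by the actinometer: 7.05e-5 / 0.502 = 1.404e-4 mol.
Incident flux: 1.404e-4 / 0.945 = 1.486e-4 einstein.
Absorbed by unknown: 0.266 × 1.486e-4 = 3.953e-5 mol.
Φ(unknown) = 5.29e-6 / 3.953e-5 = 0.13.

Φ = 0.13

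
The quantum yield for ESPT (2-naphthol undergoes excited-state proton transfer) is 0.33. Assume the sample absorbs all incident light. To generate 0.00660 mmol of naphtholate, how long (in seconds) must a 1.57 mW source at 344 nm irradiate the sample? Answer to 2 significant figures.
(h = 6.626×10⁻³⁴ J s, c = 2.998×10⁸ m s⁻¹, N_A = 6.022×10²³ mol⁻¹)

Product: 0.00660 mmol = 6.60×10⁻⁶ mol.
Photons that must be absorbed: 6.60×10⁻⁶ / 0.33 = 2.000×10⁻⁵ mol.
Photon energy: hc/λ = 5.775×10⁻¹⁹ J; per mole, 3.478×10⁵ J mol⁻¹.
Energy required: 2.000×10⁻⁵ × 3.478×10⁵ = 6.956 J.
Time: 6.956 J / 0.00157 W = 4400 s.

t ≈ 4400 s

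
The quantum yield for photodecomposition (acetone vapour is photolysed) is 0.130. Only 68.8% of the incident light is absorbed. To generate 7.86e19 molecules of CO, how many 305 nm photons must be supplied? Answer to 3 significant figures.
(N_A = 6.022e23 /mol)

8.79e20 photons

Product: 7.86e19 / 6.022e23 = 1.305e-4 mol.
Photons that must be absorbed: 1.305e-4 / 0.130 = 0.001004 mol.
Incident photons needed: 0.001004 / 0.688 = 0.001459 mol.
Photon count: 0.001459 × 6.022e23 = 8.79e20.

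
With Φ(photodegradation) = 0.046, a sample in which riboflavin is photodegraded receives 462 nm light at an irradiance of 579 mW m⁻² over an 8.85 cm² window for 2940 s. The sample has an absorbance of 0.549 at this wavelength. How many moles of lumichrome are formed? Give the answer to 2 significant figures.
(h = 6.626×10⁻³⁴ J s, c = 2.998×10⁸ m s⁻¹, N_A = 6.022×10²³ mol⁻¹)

1.9×10⁻⁷ mol

Photon energy at 462 nm: hc/λ = (6.626×10⁻³⁴)(2.998×10⁸)/(462×10⁻⁹) = 4.300×10⁻¹⁹ J.
Energy delivered: (579 mW m⁻²)(8.85×10⁻⁴ m²)(2940 s) = 1.507 J.
Photons incident: 1.507 / 4.300×10⁻¹⁹ = 3.505×10¹⁸, i.e. 3.505×10¹⁸/6.022×10²³ = 5.820×10⁻⁶ mol.
Fraction absorbed: 1 − 10^(−0.549) = 0.7175.
Photons absorbed: 0.7175 × 5.820×10⁻⁶ = 4.176×10⁻⁶ mol.
Product: Φ × n_abs = 0.046 × 4.176×10⁻⁶ = 1.921×10⁻⁷ mol.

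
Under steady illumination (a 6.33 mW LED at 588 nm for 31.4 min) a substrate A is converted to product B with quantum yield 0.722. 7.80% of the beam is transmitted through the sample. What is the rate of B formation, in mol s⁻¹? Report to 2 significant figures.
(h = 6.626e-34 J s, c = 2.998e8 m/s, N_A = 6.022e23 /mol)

2.1e-8 mol s⁻¹

Photon energy at 588 nm: hc/λ = (6.626e-34)(2.998e8)/(588e-9) = 3.378e-19 J.
Energy delivered: (6.33 mW)(1884 s) = 11.93 J.
Photons incident: 11.93 / 3.378e-19 = 3.532e19, i.e. 3.532e19/6.022e23 = 5.865e-5 mol.
Fraction absorbed: 1 − 7.80/100 = 0.9220.
Photons absorbed: 0.9220 × 5.865e-5 = 5.408e-5 mol.
Product formed: 0.722 × 5.408e-5 = 3.905e-5 mol.
Rate: 3.905e-5 / 1884 s = 2.1e-8 mol s⁻¹.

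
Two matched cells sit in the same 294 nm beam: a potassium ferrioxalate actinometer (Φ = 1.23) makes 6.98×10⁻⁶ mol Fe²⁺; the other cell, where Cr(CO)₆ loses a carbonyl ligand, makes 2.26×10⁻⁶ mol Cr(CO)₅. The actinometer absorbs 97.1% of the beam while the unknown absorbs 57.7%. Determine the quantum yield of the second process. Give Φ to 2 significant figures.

Photons absorbed by the actinometer: 6.98×10⁻⁶ / 1.23 = 5.675×10⁻⁶ mol.
Incident flux: 5.675×10⁻⁶ / 0.971 = 5.844×10⁻⁶ einstein.
Absorbed by unknown: 0.577 × 5.844×10⁻⁶ = 3.372×10⁻⁶ mol.
Φ(unknown) = 2.26×10⁻⁶ / 3.372×10⁻⁶ = 0.67.

Φ = 0.67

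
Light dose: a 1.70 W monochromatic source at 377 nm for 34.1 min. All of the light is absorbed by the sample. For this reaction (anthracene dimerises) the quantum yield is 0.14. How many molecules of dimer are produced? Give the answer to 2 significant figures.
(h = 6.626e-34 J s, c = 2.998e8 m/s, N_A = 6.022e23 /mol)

9.2e20 molecules

Photon energy at 377 nm: hc/λ = (6.626e-34)(2.998e8)/(377e-9) = 5.269e-19 J.
Energy delivered: (1.70 W)(2046 s) = 3478 J.
Photons incident: 3478 / 5.269e-19 = 6.601e21, i.e. 6.601e21/6.022e23 = 0.01096 mol.
Product: Φ × n_abs = 0.14 × 0.01096 = 0.001534 mol.
As a count: 0.001534 × 6.022e23 = 9.2e20.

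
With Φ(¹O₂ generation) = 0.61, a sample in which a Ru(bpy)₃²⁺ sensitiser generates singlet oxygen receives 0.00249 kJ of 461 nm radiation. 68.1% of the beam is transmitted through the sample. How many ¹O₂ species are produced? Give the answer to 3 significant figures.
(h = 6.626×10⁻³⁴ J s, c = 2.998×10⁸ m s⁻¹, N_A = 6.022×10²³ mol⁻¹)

1.12×10¹⁸ species

Photon energy at 461 nm: hc/λ = (6.626×10⁻³⁴)(2.998×10⁸)/(461×10⁻⁹) = 4.309×10⁻¹⁹ J.
Incident energy: 0.00249 kJ = 2.49 J.
Photons incident: 2.49 / 4.309×10⁻¹⁹ = 5.779×10¹⁸, i.e. 5.779×10¹⁸/6.022×10²³ = 9.596×10⁻⁶ mol.
Fraction absorbed: 1 − 68.1/100 = 0.3190.
Photons absorbed: 0.3190 × 9.596×10⁻⁶ = 3.061×10⁻⁶ mol.
Product: Φ × n_abs = 0.61 × 3.061×10⁻⁶ = 1.867×10⁻⁶ mol.
As a count: 1.867×10⁻⁶ × 6.022×10²³ = 1.12×10¹⁸.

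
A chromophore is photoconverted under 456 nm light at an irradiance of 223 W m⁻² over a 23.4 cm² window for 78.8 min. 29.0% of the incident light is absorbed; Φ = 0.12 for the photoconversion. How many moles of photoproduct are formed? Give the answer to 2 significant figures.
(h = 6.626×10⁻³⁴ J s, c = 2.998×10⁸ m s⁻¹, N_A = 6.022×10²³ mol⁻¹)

Photon energy at 456 nm: hc/λ = (6.626×10⁻³⁴)(2.998×10⁸)/(456×10⁻⁹) = 4.356×10⁻¹⁹ J.
Energy delivered: (223 W m⁻²)(23.4×10⁻⁴ m²)(4728 s) = 2467 J.
Photons incident: 2467 / 4.356×10⁻¹⁹ = 5.663×10²¹, i.e. 5.663×10²¹/6.022×10²³ = 0.009404 mol.
Photons absorbed: 0.290 × 0.009404 = 0.002727 mol.
Product: Φ × n_abs = 0.12 × 0.002727 = 3.272×10⁻⁴ mol.

3.3×10⁻⁴ mol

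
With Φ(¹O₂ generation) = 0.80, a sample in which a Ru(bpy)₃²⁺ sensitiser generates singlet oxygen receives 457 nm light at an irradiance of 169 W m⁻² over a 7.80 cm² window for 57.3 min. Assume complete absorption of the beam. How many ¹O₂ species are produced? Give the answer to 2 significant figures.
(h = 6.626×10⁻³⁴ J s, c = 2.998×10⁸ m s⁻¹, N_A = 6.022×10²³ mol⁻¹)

Photon energy at 457 nm: hc/λ = (6.626×10⁻³⁴)(2.998×10⁸)/(457×10⁻⁹) = 4.347×10⁻¹⁹ J.
Energy delivered: (169 W m⁻²)(7.80×10⁻⁴ m²)(3438 s) = 453.2 J.
Photons incident: 453.2 / 4.347×10⁻¹⁹ = 1.043×10²¹, i.e. 1.043×10²¹/6.022×10²³ = 0.001732 mol.
Product: Φ × n_abs = 0.80 × 0.001732 = 0.001386 mol.
As a count: 0.001386 × 6.022×10²³ = 8.3×10²⁰.

8.3×10²⁰ species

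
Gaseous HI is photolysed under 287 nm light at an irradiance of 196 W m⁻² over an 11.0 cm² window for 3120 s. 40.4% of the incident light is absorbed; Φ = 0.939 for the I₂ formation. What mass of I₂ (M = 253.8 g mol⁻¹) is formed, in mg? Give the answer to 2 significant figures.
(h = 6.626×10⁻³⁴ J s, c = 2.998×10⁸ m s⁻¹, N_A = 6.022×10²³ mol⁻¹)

160 mg

Photon energy at 287 nm: hc/λ = (6.626×10⁻³⁴)(2.998×10⁸)/(287×10⁻⁹) = 6.922×10⁻¹⁹ J.
Energy delivered: (196 W m⁻²)(11.0×10⁻⁴ m²)(3120 s) = 672.7 J.
Photons incident: 672.7 / 6.922×10⁻¹⁹ = 9.718×10²⁰, i.e. 9.718×10²⁰/6.022×10²³ = 0.001614 mol.
Photons absorbed: 0.404 × 0.001614 = 6.521×10⁻⁴ mol.
Product: Φ × n_abs = 0.939 × 6.521×10⁻⁴ = 6.123×10⁻⁴ mol.
Mass: 6.123×10⁻⁴ × 253.8 = 0.1554 g = 160 mg.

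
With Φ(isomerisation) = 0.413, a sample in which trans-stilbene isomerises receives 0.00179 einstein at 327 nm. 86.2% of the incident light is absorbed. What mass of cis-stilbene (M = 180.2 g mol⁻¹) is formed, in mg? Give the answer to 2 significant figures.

110 mg

Photons absorbed: 0.862 × 0.00179 = 0.001543 mol.
Product: Φ × n_abs = 0.413 × 0.001543 = 6.373e-4 mol.
Mass: 6.373e-4 × 180.2 = 0.1148 g = 110 mg.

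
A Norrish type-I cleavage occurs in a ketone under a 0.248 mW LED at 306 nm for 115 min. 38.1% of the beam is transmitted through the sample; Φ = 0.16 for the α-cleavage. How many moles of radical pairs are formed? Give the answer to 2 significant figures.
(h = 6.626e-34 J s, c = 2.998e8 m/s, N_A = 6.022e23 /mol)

4.3e-7 mol

Photon energy at 306 nm: hc/λ = (6.626e-34)(2.998e8)/(306e-9) = 6.492e-19 J.
Energy delivered: (0.248 mW)(6900 s) = 1.711 J.
Photons incident: 1.711 / 6.492e-19 = 2.636e18, i.e. 2.636e18/6.022e23 = 4.377e-6 mol.
Fraction absorbed: 1 − 38.1/100 = 0.6190.
Photons absorbed: 0.6190 × 4.377e-6 = 2.709e-6 mol.
Product: Φ × n_abs = 0.16 × 2.709e-6 = 4.334e-7 mol.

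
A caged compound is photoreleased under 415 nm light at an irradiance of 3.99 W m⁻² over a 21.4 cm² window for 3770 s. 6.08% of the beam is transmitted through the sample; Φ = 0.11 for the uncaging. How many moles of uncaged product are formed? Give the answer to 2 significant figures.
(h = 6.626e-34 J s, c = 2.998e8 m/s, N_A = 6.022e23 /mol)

Photon energy at 415 nm: hc/λ = (6.626e-34)(2.998e8)/(415e-9) = 4.787e-19 J.
Energy delivered: (3.99 W m⁻²)(21.4e-4 m²)(3770 s) = 32.19 J.
Photons incident: 32.19 / 4.787e-19 = 6.724e19, i.e. 6.724e19/6.022e23 = 1.117e-4 mol.
Fraction absorbed: 1 − 6.08/100 = 0.9392.
Photons absorbed: 0.9392 × 1.117e-4 = 1.049e-4 mol.
Product: Φ × n_abs = 0.11 × 1.049e-4 = 1.154e-5 mol.

1.2e-5 mol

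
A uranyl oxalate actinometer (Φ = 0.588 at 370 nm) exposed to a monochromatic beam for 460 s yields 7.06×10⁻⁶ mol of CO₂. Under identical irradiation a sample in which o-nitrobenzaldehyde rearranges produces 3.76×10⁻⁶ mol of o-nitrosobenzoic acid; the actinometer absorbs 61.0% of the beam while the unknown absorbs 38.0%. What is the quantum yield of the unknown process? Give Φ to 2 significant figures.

Photons absorbed by the actinometer: 7.06×10⁻⁶ / 0.588 = 1.201×10⁻⁵ mol.
Incident flux: 1.201×10⁻⁵ / 0.610 = 1.969×10⁻⁵ einstein.
Absorbed by unknown: 0.380 × 1.969×10⁻⁵ = 7.482×10⁻⁶ mol.
Φ(unknown) = 3.76×10⁻⁶ / 7.482×10⁻⁶ = 0.50.

Φ = 0.50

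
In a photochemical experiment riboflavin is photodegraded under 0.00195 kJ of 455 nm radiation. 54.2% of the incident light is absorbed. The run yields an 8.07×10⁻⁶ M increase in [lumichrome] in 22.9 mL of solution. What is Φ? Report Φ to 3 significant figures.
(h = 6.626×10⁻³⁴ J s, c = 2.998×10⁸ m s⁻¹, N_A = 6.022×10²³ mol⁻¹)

Product: (8.07×10⁻⁶ M)(0.0229 L) = 1.848×10⁻⁷ mol.
Photon energy at 455 nm: hc/λ = (6.626×10⁻³⁴)(2.998×10⁸)/(455×10⁻⁹) = 4.366×10⁻¹⁹ J.
Incident energy: 0.00195 kJ = 1.95 J.
Photons incident: 1.95 / 4.366×10⁻¹⁹ = 4.466×10¹⁸, i.e. 4.466×10¹⁸/6.022×10²³ = 7.416×10⁻⁶ mol.
Photons absorbed: 0.542 × 7.416×10⁻⁶ = 4.019×10⁻⁶ mol.
Φ = 1.848×10⁻⁷ mol / 4.019×10⁻⁶ mol photons = 0.0460.

Φ = 0.0460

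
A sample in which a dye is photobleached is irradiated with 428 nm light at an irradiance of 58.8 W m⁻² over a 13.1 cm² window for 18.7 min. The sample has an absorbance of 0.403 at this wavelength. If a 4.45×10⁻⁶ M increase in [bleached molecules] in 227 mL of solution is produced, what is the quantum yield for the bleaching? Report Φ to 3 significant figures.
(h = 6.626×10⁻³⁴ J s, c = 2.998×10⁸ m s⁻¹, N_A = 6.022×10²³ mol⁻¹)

Product: (4.45×10⁻⁶ M)(0.227 L) = 1.010×10⁻⁶ mol.
Photon energy at 428 nm: hc/λ = (6.626×10⁻³⁴)(2.998×10⁸)/(428×10⁻⁹) = 4.641×10⁻¹⁹ J.
Energy delivered: (58.8 W m⁻²)(13.1×10⁻⁴ m²)(1122 s) = 86.43 J.
Photons incident: 86.43 / 4.641×10⁻¹⁹ = 1.862×10²⁰, i.e. 1.862×10²⁰/6.022×10²³ = 3.092×10⁻⁴ mol.
Fraction absorbed: 1 − 10^(−0.403) = 0.6046.
Photons absorbed: 0.6046 × 3.092×10⁻⁴ = 1.869×10⁻⁴ mol.
Φ = 1.010×10⁻⁶ mol / 1.869×10⁻⁴ mol photons = 0.00540.

Φ = 0.00540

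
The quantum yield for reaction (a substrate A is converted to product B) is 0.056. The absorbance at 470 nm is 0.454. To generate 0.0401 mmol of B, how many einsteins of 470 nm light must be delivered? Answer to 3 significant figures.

Product: 0.0401 mmol = 4.01e-5 mol.
Photons that must be absorbed: 4.01e-5 / 0.056 = 7.161e-4 mol.
Fraction absorbed: 1 − 10^(−0.454) = 0.6484.
Incident photons needed: 7.161e-4 / 0.6484 = 0.001104 mol.

0.00110 einstein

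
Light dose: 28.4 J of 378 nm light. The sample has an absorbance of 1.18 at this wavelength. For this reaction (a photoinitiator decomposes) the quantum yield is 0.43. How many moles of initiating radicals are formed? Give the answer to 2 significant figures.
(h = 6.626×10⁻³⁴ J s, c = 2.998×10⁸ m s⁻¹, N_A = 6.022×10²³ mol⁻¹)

Photon energy at 378 nm: hc/λ = (6.626×10⁻³⁴)(2.998×10⁸)/(378×10⁻⁹) = 5.255×10⁻¹⁹ J.
Photons incident: 28.4 / 5.255×10⁻¹⁹ = 5.404×10¹⁹, i.e. 5.404×10¹⁹/6.022×10²³ = 8.974×10⁻⁵ mol.
Fraction absorbed: 1 − 10^(−1.18) = 0.9339.
Photons absorbed: 0.9339 × 8.974×10⁻⁵ = 8.381×10⁻⁵ mol.
Product: Φ × n_abs = 0.43 × 8.381×10⁻⁵ = 3.604×10⁻⁵ mol.

3.6×10⁻⁵ mol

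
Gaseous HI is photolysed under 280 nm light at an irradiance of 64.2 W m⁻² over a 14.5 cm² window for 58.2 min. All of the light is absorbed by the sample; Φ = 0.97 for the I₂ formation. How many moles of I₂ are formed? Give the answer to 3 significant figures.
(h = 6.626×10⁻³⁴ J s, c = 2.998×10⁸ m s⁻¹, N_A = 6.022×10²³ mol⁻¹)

Photon energy at 280 nm: hc/λ = (6.626×10⁻³⁴)(2.998×10⁸)/(280×10⁻⁹) = 7.095×10⁻¹⁹ J.
Energy delivered: (64.2 W m⁻²)(14.5×10⁻⁴ m²)(3492 s) = 325.1 J.
Photons incident: 325.1 / 7.095×10⁻¹⁹ = 4.582×10²⁰, i.e. 4.582×10²⁰/6.022×10²³ = 7.609×10⁻⁴ mol.
Product: Φ × n_abs = 0.97 × 7.609×10⁻⁴ = 7.381×10⁻⁴ mol.

7.38×10⁻⁴ mol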